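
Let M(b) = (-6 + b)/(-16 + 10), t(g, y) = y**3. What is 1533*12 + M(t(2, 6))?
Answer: 18361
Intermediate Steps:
M(b) = 1 - b/6 (M(b) = (-6 + b)/(-6) = (-6 + b)*(-1/6) = 1 - b/6)
1533*12 + M(t(2, 6)) = 1533*12 + (1 - 1/6*6**3) = 18396 + (1 - 1/6*216) = 18396 + (1 - 36) = 18396 - 35 = 18361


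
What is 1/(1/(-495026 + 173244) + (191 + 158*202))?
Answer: 321782/10331454673 ≈ 3.1146e-5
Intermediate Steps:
1/(1/(-495026 + 173244) + (191 + 158*202)) = 1/(1/(-321782) + (191 + 31916)) = 1/(-1/321782 + 32107) = 1/(10331454673/321782) = 321782/10331454673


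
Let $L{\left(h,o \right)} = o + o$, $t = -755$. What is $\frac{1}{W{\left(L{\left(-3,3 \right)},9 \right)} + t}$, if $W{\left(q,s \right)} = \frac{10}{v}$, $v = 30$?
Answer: $- \frac{3}{2264} \approx -0.0013251$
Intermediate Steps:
$L{\left(h,o \right)} = 2 o$
$W{\left(q,s \right)} = \frac{1}{3}$ ($W{\left(q,s \right)} = \frac{10}{30} = 10 \cdot \frac{1}{30} = \frac{1}{3}$)
$\frac{1}{W{\left(L{\left(-3,3 \right)},9 \right)} + t} = \frac{1}{\frac{1}{3} - 755} = \frac{1}{- \frac{2264}{3}} = - \frac{3}{2264}$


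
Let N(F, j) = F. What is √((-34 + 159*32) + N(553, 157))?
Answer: 3*√623 ≈ 74.880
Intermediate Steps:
√((-34 + 159*32) + N(553, 157)) = √((-34 + 159*32) + 553) = √((-34 + 5088) + 553) = √(5054 + 553) = √5607 = 3*√623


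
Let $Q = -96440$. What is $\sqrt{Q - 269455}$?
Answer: $3 i \sqrt{40655} \approx 604.89 i$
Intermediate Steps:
$\sqrt{Q - 269455} = \sqrt{-96440 - 269455} = \sqrt{-365895} = 3 i \sqrt{40655}$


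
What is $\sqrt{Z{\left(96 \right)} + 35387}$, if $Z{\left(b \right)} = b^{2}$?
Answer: $\sqrt{44603} \approx 211.19$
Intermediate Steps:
$\sqrt{Z{\left(96 \right)} + 35387} = \sqrt{96^{2} + 35387} = \sqrt{9216 + 35387} = \sqrt{44603}$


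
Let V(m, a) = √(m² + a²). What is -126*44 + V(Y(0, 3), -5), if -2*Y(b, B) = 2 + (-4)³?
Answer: -5544 + √986 ≈ -5512.6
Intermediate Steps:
Y(b, B) = 31 (Y(b, B) = -(2 + (-4)³)/2 = -(2 - 64)/2 = -½*(-62) = 31)
V(m, a) = √(a² + m²)
-126*44 + V(Y(0, 3), -5) = -126*44 + √((-5)² + 31²) = -5544 + √(25 + 961) = -5544 + √986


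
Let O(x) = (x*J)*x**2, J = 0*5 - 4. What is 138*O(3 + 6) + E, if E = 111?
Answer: -402297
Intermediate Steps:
J = -4 (J = 0 - 4 = -4)
O(x) = -4*x**3 (O(x) = (x*(-4))*x**2 = (-4*x)*x**2 = -4*x**3)
138*O(3 + 6) + E = 138*(-4*(3 + 6)**3) + 111 = 138*(-4*9**3) + 111 = 138*(-4*729) + 111 = 138*(-2916) + 111 = -402408 + 111 = -402297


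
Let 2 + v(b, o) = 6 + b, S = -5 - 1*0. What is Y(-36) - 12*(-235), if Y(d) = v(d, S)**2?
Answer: 3844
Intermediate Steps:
S = -5 (S = -5 + 0 = -5)
v(b, o) = 4 + b (v(b, o) = -2 + (6 + b) = 4 + b)
Y(d) = (4 + d)**2
Y(-36) - 12*(-235) = (4 - 36)**2 - 12*(-235) = (-32)**2 - 1*(-2820) = 1024 + 2820 = 3844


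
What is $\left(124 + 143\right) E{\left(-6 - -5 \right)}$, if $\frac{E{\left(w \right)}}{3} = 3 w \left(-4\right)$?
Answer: $9612$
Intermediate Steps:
$E{\left(w \right)} = - 36 w$ ($E{\left(w \right)} = 3 \cdot 3 w \left(-4\right) = 3 \left(- 12 w\right) = - 36 w$)
$\left(124 + 143\right) E{\left(-6 - -5 \right)} = \left(124 + 143\right) \left(- 36 \left(-6 - -5\right)\right) = 267 \left(- 36 \left(-6 + 5\right)\right) = 267 \left(\left(-36\right) \left(-1\right)\right) = 267 \cdot 36 = 9612$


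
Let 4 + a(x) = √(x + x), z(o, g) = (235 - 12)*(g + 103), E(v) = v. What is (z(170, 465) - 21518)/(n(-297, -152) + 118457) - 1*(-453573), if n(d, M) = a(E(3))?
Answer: 6364146563683457/14031113203 - 105146*√6/14031113203 ≈ 4.5357e+5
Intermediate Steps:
z(o, g) = 22969 + 223*g (z(o, g) = 223*(103 + g) = 22969 + 223*g)
a(x) = -4 + √2*√x (a(x) = -4 + √(x + x) = -4 + √(2*x) = -4 + √2*√x)
n(d, M) = -4 + √6 (n(d, M) = -4 + √2*√3 = -4 + √6)
(z(170, 465) - 21518)/(n(-297, -152) + 118457) - 1*(-453573) = ((22969 + 223*465) - 21518)/((-4 + √6) + 118457) - 1*(-453573) = ((22969 + 103695) - 21518)/(118453 + √6) + 453573 = (126664 - 21518)/(118453 + √6) + 453573 = 105146/(118453 + √6) + 453573 = 453573 + 105146/(118453 + √6)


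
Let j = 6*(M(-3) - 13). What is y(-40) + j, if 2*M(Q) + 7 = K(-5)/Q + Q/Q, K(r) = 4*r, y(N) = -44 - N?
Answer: -80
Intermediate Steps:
M(Q) = -3 - 10/Q (M(Q) = -7/2 + ((4*(-5))/Q + Q/Q)/2 = -7/2 + (-20/Q + 1)/2 = -7/2 + (1 - 20/Q)/2 = -7/2 + (1/2 - 10/Q) = -3 - 10/Q)
j = -76 (j = 6*((-3 - 10/(-3)) - 13) = 6*((-3 - 10*(-1/3)) - 13) = 6*((-3 + 10/3) - 13) = 6*(1/3 - 13) = 6*(-38/3) = -76)
y(-40) + j = (-44 - 1*(-40)) - 76 = (-44 + 40) - 76 = -4 - 76 = -80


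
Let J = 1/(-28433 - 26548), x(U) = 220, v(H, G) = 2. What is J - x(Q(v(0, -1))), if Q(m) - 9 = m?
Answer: -12095821/54981 ≈ -220.00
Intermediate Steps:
Q(m) = 9 + m
J = -1/54981 (J = 1/(-54981) = -1/54981 ≈ -1.8188e-5)
J - x(Q(v(0, -1))) = -1/54981 - 1*220 = -1/54981 - 220 = -12095821/54981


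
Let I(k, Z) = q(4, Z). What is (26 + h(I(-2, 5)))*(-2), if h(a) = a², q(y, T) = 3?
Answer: -70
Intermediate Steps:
I(k, Z) = 3
(26 + h(I(-2, 5)))*(-2) = (26 + 3²)*(-2) = (26 + 9)*(-2) = 35*(-2) = -70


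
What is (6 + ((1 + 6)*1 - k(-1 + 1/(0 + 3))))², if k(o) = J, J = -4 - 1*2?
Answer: 361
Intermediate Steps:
J = -6 (J = -4 - 2 = -6)
k(o) = -6
(6 + ((1 + 6)*1 - k(-1 + 1/(0 + 3))))² = (6 + ((1 + 6)*1 - 1*(-6)))² = (6 + (7*1 + 6))² = (6 + (7 + 6))² = (6 + 13)² = 19² = 361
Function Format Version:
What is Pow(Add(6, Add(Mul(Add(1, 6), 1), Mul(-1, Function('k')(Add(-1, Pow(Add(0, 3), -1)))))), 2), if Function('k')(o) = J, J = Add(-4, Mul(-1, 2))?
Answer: 361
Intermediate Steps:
J = -6 (J = Add(-4, -2) = -6)
Function('k')(o) = -6
Pow(Add(6, Add(Mul(Add(1, 6), 1), Mul(-1, Function('k')(Add(-1, Pow(Add(0, 3), -1)))))), 2) = Pow(Add(6, Add(Mul(Add(1, 6), 1), Mul(-1, -6))), 2) = Pow(Add(6, Add(Mul(7, 1), 6)), 2) = Pow(Add(6, Add(7, 6)), 2) = Pow(Add(6, 13), 2) = Pow(19, 2) = 361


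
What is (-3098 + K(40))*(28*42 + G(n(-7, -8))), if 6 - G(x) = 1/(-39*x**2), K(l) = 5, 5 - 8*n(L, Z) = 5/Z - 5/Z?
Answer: -1188241934/325 ≈ -3.6561e+6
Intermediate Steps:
n(L, Z) = 5/8 (n(L, Z) = 5/8 - (5/Z - 5/Z)/8 = 5/8 - 1/8*0 = 5/8 + 0 = 5/8)
G(x) = 6 + 1/(39*x**2) (G(x) = 6 - 1/((-39*x**2)) = 6 - (-1)/(39*x**2) = 6 + 1/(39*x**2))
(-3098 + K(40))*(28*42 + G(n(-7, -8))) = (-3098 + 5)*(28*42 + (6 + 1/(39*(5/8)**2))) = -3093*(1176 + (6 + (1/39)*(64/25))) = -3093*(1176 + (6 + 64/975)) = -3093*(1176 + 5914/975) = -3093*1152514/975 = -1188241934/325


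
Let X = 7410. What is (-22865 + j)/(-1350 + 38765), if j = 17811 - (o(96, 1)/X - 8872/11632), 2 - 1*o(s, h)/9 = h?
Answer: -4537024913/33592870675 ≈ -0.13506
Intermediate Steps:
o(s, h) = 18 - 9*h
j = 15992201012/897845 (j = 17811 - ((18 - 9*1)/7410 - 8872/11632) = 17811 - ((18 - 9)*(1/7410) - 8872*1/11632) = 17811 - (9*(1/7410) - 1109/1454) = 17811 - (3/2470 - 1109/1454) = 17811 - 1*(-683717/897845) = 17811 + 683717/897845 = 15992201012/897845 ≈ 17812.)
(-22865 + j)/(-1350 + 38765) = (-22865 + 15992201012/897845)/(-1350 + 38765) = -4537024913/897845/37415 = -4537024913/897845*1/37415 = -4537024913/33592870675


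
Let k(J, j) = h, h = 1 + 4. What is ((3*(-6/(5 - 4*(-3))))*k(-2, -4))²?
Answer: 8100/289 ≈ 28.028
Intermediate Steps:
h = 5
k(J, j) = 5
((3*(-6/(5 - 4*(-3))))*k(-2, -4))² = ((3*(-6/(5 - 4*(-3))))*5)² = ((3*(-6/(5 + 12)))*5)² = ((3*(-6/17))*5)² = (-18/17*5)² = (-90/17)² = 8100/289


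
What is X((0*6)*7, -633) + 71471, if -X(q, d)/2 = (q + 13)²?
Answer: 71133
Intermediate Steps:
X(q, d) = -2*(13 + q)² (X(q, d) = -2*(q + 13)² = -2*(13 + q)²)
X((0*6)*7, -633) + 71471 = -2*(13 + (0*6)*7)² + 71471 = -2*(13 + 0*7)² + 71471 = -2*(13 + 0)² + 71471 = -2*13² + 71471 = -2*169 + 71471 = -338 + 71471 = 71133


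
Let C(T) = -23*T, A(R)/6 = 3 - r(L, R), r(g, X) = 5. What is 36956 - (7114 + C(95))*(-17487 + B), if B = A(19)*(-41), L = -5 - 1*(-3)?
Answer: 83805311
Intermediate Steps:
L = -2 (L = -5 + 3 = -2)
A(R) = -12 (A(R) = 6*(3 - 1*5) = 6*(3 - 5) = 6*(-2) = -12)
B = 492 (B = -12*(-41) = 492)
36956 - (7114 + C(95))*(-17487 + B) = 36956 - (7114 - 23*95)*(-17487 + 492) = 36956 - (7114 - 2185)*(-16995) = 36956 - 4929*(-16995) = 36956 - 1*(-83768355) = 36956 + 83768355 = 83805311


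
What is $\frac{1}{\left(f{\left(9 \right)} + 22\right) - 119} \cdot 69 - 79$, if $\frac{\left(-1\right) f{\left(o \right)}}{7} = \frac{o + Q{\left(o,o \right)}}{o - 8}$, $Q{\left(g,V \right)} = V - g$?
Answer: $- \frac{12709}{160} \approx -79.431$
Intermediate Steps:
$f{\left(o \right)} = - \frac{7 o}{-8 + o}$ ($f{\left(o \right)} = - 7 \frac{o + \left(o - o\right)}{o - 8} = - 7 \frac{o + 0}{-8 + o} = - 7 \frac{o}{-8 + o} = - \frac{7 o}{-8 + o}$)
$\frac{1}{\left(f{\left(9 \right)} + 22\right) - 119} \cdot 69 - 79 = \frac{1}{\left(\left(-7\right) 9 \frac{1}{-8 + 9} + 22\right) - 119} \cdot 69 - 79 = \frac{1}{\left(\left(-7\right) 9 \cdot 1^{-1} + 22\right) - 119} \cdot 69 - 79 = \frac{1}{\left(\left(-7\right) 9 \cdot 1 + 22\right) - 119} \cdot 69 - 79 = \frac{1}{\left(-63 + 22\right) - 119} \cdot 69 - 79 = \frac{1}{-41 - 119} \cdot 69 - 79 = \frac{1}{-160} \cdot 69 - 79 = \left(- \frac{1}{160}\right) 69 - 79 = - \frac{69}{160} - 79 = - \frac{12709}{160}$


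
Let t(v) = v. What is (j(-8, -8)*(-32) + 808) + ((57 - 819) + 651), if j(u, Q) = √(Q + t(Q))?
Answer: 697 - 128*I ≈ 697.0 - 128.0*I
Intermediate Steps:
j(u, Q) = √2*√Q (j(u, Q) = √(Q + Q) = √(2*Q) = √2*√Q)
(j(-8, -8)*(-32) + 808) + ((57 - 819) + 651) = ((√2*√(-8))*(-32) + 808) + ((57 - 819) + 651) = ((√2*(2*I*√2))*(-32) + 808) + (-762 + 651) = ((4*I)*(-32) + 808) - 111 = (-128*I + 808) - 111 = (808 - 128*I) - 111 = 697 - 128*I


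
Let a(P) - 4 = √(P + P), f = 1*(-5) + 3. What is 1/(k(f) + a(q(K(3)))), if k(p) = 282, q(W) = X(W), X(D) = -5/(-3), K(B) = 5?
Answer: 429/122689 - √30/245378 ≈ 0.0034743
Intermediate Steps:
X(D) = 5/3 (X(D) = -5*(-⅓) = 5/3)
f = -2 (f = -5 + 3 = -2)
q(W) = 5/3
a(P) = 4 + √2*√P (a(P) = 4 + √(P + P) = 4 + √(2*P) = 4 + √2*√P)
1/(k(f) + a(q(K(3)))) = 1/(282 + (4 + √2*√(5/3))) = 1/(282 + (4 + √2*(√15/3))) = 1/(282 + (4 + √30/3)) = 1/(286 + √30/3)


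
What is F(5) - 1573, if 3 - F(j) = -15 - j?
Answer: -1550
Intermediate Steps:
F(j) = 18 + j (F(j) = 3 - (-15 - j) = 3 + (15 + j) = 18 + j)
F(5) - 1573 = (18 + 5) - 1573 = 23 - 1573 = -1550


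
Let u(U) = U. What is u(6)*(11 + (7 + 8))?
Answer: 156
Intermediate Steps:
u(6)*(11 + (7 + 8)) = 6*(11 + (7 + 8)) = 6*(11 + 15) = 6*26 = 156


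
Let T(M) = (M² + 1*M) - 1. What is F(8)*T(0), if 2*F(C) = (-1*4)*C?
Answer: 16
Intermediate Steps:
F(C) = -2*C (F(C) = ((-1*4)*C)/2 = (-4*C)/2 = -2*C)
T(M) = -1 + M + M² (T(M) = (M² + M) - 1 = (M + M²) - 1 = -1 + M + M²)
F(8)*T(0) = (-2*8)*(-1 + 0 + 0²) = -16*(-1 + 0 + 0) = -16*(-1) = 16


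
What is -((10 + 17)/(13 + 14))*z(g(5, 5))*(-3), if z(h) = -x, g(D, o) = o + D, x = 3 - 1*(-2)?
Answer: -15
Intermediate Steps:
x = 5 (x = 3 + 2 = 5)
g(D, o) = D + o
z(h) = -5 (z(h) = -1*5 = -5)
-((10 + 17)/(13 + 14))*z(g(5, 5))*(-3) = -((10 + 17)/(13 + 14))*(-5)*(-3) = -(27/27)*(-5)*(-3) = -(27*(1/27))*(-5)*(-3) = -1*(-5)*(-3) = -(-5)*(-3) = -1*15 = -15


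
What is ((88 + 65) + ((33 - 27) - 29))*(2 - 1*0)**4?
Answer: 2080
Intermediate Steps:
((88 + 65) + ((33 - 27) - 29))*(2 - 1*0)**4 = (153 + (6 - 29))*(2 + 0)**4 = (153 - 23)*2**4 = 130*16 = 2080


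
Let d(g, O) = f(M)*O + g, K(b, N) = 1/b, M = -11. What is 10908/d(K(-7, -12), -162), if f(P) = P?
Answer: 76356/12473 ≈ 6.1217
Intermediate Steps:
d(g, O) = g - 11*O (d(g, O) = -11*O + g = g - 11*O)
10908/d(K(-7, -12), -162) = 10908/(1/(-7) - 11*(-162)) = 10908/(-⅐ + 1782) = 10908/(12473/7) = 10908*(7/12473) = 76356/12473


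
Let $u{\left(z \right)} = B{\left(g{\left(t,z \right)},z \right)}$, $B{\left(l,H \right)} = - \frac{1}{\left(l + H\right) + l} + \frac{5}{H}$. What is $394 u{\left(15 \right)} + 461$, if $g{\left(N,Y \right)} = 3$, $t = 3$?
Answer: $\frac{4015}{7} \approx 573.57$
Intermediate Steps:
$B{\left(l,H \right)} = - \frac{1}{H + 2 l} + \frac{5}{H}$ ($B{\left(l,H \right)} = - \frac{1}{\left(H + l\right) + l} + \frac{5}{H} = - \frac{1}{H + 2 l} + \frac{5}{H}$)
$u{\left(z \right)} = \frac{2 \left(15 + 2 z\right)}{z \left(6 + z\right)}$ ($u{\left(z \right)} = \frac{2 \left(2 z + 5 \cdot 3\right)}{z \left(z + 2 \cdot 3\right)} = \frac{2 \left(2 z + 15\right)}{z \left(z + 6\right)} = \frac{2 \left(15 + 2 z\right)}{z \left(6 + z\right)}$)
$394 u{\left(15 \right)} + 461 = 394 \frac{2 \left(15 + 2 \cdot 15\right)}{15 \left(6 + 15\right)} + 461 = 394 \cdot 2 \cdot \frac{1}{15} \cdot \frac{1}{21} \left(15 + 30\right) + 461 = 394 \cdot 2 \cdot \frac{1}{15} \cdot \frac{1}{21} \cdot 45 + 461 = 394 \cdot \frac{2}{7} + 461 = \frac{788}{7} + 461 = \frac{4015}{7}$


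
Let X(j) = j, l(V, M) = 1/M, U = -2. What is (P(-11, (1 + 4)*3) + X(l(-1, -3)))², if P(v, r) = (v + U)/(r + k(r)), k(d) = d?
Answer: 529/900 ≈ 0.58778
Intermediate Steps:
P(v, r) = (-2 + v)/(2*r) (P(v, r) = (v - 2)/(r + r) = (-2 + v)/((2*r)) = (-2 + v)*(1/(2*r)) = (-2 + v)/(2*r))
(P(-11, (1 + 4)*3) + X(l(-1, -3)))² = ((-2 - 11)/(2*(((1 + 4)*3))) + 1/(-3))² = ((½)*(-13)/(5*3) - ⅓)² = ((½)*(-13)/15 - ⅓)² = ((½)*(1/15)*(-13) - ⅓)² = (-13/30 - ⅓)² = (-23/30)² = 529/900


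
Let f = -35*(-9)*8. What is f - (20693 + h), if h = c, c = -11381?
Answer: -6792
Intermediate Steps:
h = -11381
f = 2520 (f = 315*8 = 2520)
f - (20693 + h) = 2520 - (20693 - 11381) = 2520 - 1*9312 = 2520 - 9312 = -6792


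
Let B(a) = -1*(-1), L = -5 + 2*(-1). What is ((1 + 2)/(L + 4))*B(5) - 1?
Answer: -2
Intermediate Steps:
L = -7 (L = -5 - 2 = -7)
B(a) = 1
((1 + 2)/(L + 4))*B(5) - 1 = ((1 + 2)/(-7 + 4))*1 - 1 = (3/(-3))*1 - 1 = (3*(-⅓))*1 - 1 = -1*1 - 1 = -1 - 1 = -2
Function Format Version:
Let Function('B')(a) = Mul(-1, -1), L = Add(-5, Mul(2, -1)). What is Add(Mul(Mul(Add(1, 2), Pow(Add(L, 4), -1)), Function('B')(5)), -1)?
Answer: -2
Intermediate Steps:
L = -7 (L = Add(-5, -2) = -7)
Function('B')(a) = 1
Add(Mul(Mul(Add(1, 2), Pow(Add(L, 4), -1)), Function('B')(5)), -1) = Add(Mul(Mul(Add(1, 2), Pow(Add(-7, 4), -1)), 1), -1) = Add(Mul(Mul(3, Pow(-3, -1)), 1), -1) = Add(Mul(Mul(3, Rational(-1, 3)), 1), -1) = Add(Mul(-1, 1), -1) = Add(-1, -1) = -2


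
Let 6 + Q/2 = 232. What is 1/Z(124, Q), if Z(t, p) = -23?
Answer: -1/23 ≈ -0.043478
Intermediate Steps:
Q = 452 (Q = -12 + 2*232 = -12 + 464 = 452)
1/Z(124, Q) = 1/(-23) = -1/23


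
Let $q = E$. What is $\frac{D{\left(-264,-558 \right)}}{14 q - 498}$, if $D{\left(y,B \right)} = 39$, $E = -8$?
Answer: $- \frac{39}{610} \approx -0.063934$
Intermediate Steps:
$q = -8$
$\frac{D{\left(-264,-558 \right)}}{14 q - 498} = \frac{39}{14 \left(-8\right) - 498} = \frac{39}{-112 - 498} = \frac{39}{-610} = 39 \left(- \frac{1}{610}\right) = - \frac{39}{610}$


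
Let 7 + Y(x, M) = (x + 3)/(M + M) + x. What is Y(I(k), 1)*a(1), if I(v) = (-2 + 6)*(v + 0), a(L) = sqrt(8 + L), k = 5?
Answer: 147/2 ≈ 73.500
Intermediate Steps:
I(v) = 4*v
Y(x, M) = -7 + x + (3 + x)/(2*M) (Y(x, M) = -7 + ((x + 3)/(M + M) + x) = -7 + ((3 + x)/((2*M)) + x) = -7 + ((3 + x)*(1/(2*M)) + x) = -7 + ((3 + x)/(2*M) + x) = -7 + (x + (3 + x)/(2*M)) = -7 + x + (3 + x)/(2*M))
Y(I(k), 1)*a(1) = ((1/2)*(3 + 4*5 + 2*1*(-7 + 4*5))/1)*sqrt(8 + 1) = ((1/2)*1*(3 + 20 + 2*1*(-7 + 20)))*sqrt(9) = ((1/2)*1*(3 + 20 + 2*1*13))*3 = ((1/2)*1*(3 + 20 + 26))*3 = ((1/2)*1*49)*3 = (49/2)*3 = 147/2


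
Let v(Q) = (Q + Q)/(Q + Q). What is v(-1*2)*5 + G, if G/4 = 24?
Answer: 101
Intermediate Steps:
G = 96 (G = 4*24 = 96)
v(Q) = 1 (v(Q) = (2*Q)/((2*Q)) = (2*Q)*(1/(2*Q)) = 1)
v(-1*2)*5 + G = 1*5 + 96 = 5 + 96 = 101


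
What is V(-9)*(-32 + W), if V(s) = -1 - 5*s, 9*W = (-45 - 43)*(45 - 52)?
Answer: 14432/9 ≈ 1603.6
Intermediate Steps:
W = 616/9 (W = ((-45 - 43)*(45 - 52))/9 = (-88*(-7))/9 = (1/9)*616 = 616/9 ≈ 68.444)
V(-9)*(-32 + W) = (-1 - 5*(-9))*(-32 + 616/9) = (-1 + 45)*(328/9) = 44*(328/9) = 14432/9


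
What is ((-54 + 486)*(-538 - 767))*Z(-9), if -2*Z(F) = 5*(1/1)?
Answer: 1409400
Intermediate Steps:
Z(F) = -5/2 (Z(F) = -5*1/1/2 = -5*1*1/2 = -5/2)
((-54 + 486)*(-538 - 767))*Z(-9) = ((-54 + 486)*(-538 - 767))*(-5/2) = (432*(-1305))*(-5/2) = -563760*(-5/2) = 1409400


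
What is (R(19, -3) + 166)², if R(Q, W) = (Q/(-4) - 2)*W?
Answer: 555025/16 ≈ 34689.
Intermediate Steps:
R(Q, W) = W*(-2 - Q/4) (R(Q, W) = (Q*(-¼) - 2)*W = (-Q/4 - 2)*W = (-2 - Q/4)*W = W*(-2 - Q/4))
(R(19, -3) + 166)² = (-¼*(-3)*(8 + 19) + 166)² = (-¼*(-3)*27 + 166)² = (81/4 + 166)² = (745/4)² = 555025/16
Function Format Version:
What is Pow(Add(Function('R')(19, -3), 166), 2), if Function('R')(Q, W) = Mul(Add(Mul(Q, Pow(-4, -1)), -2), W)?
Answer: Rational(555025, 16) ≈ 34689.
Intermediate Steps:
Function('R')(Q, W) = Mul(W, Add(-2, Mul(Rational(-1, 4), Q))) (Function('R')(Q, W) = Mul(Add(Mul(Q, Rational(-1, 4)), -2), W) = Mul(Add(Mul(Rational(-1, 4), Q), -2), W) = Mul(Add(-2, Mul(Rational(-1, 4), Q)), W) = Mul(W, Add(-2, Mul(Rational(-1, 4), Q))))
Pow(Add(Function('R')(19, -3), 166), 2) = Pow(Add(Mul(Rational(-1, 4), -3, Add(8, 19)), 166), 2) = Pow(Add(Mul(Rational(-1, 4), -3, 27), 166), 2) = Pow(Add(Rational(81, 4), 166), 2) = Pow(Rational(745, 4), 2) = Rational(555025, 16)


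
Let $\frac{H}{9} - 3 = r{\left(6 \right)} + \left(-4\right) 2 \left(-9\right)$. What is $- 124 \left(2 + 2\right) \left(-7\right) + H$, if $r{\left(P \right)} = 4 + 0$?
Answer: $4183$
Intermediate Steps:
$r{\left(P \right)} = 4$
$H = 711$ ($H = 27 + 9 \left(4 + \left(-4\right) 2 \left(-9\right)\right) = 27 + 9 \left(4 - -72\right) = 27 + 9 \left(4 + 72\right) = 27 + 9 \cdot 76 = 27 + 684 = 711$)
$- 124 \left(2 + 2\right) \left(-7\right) + H = - 124 \left(2 + 2\right) \left(-7\right) + 711 = - 124 \cdot 4 \left(-7\right) + 711 = \left(-124\right) \left(-28\right) + 711 = 3472 + 711 = 4183$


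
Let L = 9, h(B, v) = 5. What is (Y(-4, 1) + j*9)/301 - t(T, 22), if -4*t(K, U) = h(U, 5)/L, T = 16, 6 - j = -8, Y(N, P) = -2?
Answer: 5969/10836 ≈ 0.55085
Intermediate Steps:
j = 14 (j = 6 - 1*(-8) = 6 + 8 = 14)
t(K, U) = -5/36 (t(K, U) = -5/(4*9) = -1/4*5/9 = -5/36)
(Y(-4, 1) + j*9)/301 - t(T, 22) = (-2 + 14*9)/301 - 1*(-5/36) = (-2 + 126)*(1/301) + 5/36 = 124*(1/301) + 5/36 = 124/301 + 5/36 = 5969/10836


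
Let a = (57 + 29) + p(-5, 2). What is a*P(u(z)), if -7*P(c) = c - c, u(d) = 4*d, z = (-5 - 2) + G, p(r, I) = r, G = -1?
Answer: 0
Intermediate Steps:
z = -8 (z = (-5 - 2) - 1 = -7 - 1 = -8)
P(c) = 0 (P(c) = -(c - c)/7 = -⅐*0 = 0)
a = 81 (a = (57 + 29) - 5 = 86 - 5 = 81)
a*P(u(z)) = 81*0 = 0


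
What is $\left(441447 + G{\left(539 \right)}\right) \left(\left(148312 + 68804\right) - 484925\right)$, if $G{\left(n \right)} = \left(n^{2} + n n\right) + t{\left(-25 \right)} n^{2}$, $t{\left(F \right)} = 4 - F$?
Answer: $-2530151772782$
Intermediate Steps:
$G{\left(n \right)} = 31 n^{2}$ ($G{\left(n \right)} = \left(n^{2} + n n\right) + \left(4 - -25\right) n^{2} = \left(n^{2} + n^{2}\right) + \left(4 + 25\right) n^{2} = 2 n^{2} + 29 n^{2} = 31 n^{2}$)
$\left(441447 + G{\left(539 \right)}\right) \left(\left(148312 + 68804\right) - 484925\right) = \left(441447 + 31 \cdot 539^{2}\right) \left(\left(148312 + 68804\right) - 484925\right) = \left(441447 + 31 \cdot 290521\right) \left(217116 - 484925\right) = \left(441447 + 9006151\right) \left(-267809\right) = 9447598 \left(-267809\right) = -2530151772782$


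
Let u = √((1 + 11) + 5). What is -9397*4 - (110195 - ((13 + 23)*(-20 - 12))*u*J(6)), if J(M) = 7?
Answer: -147783 - 8064*√17 ≈ -1.8103e+5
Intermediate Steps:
u = √17 (u = √(12 + 5) = √17 ≈ 4.1231)
-9397*4 - (110195 - ((13 + 23)*(-20 - 12))*u*J(6)) = -9397*4 - (110195 - ((13 + 23)*(-20 - 12))*√17*7) = -37588 - (110195 - (36*(-32))*√17*7) = -37588 - (110195 - (-1152*√17)*7) = -37588 - (110195 - (-8064)*√17) = -37588 - (110195 + 8064*√17) = -37588 + (-110195 - 8064*√17) = -147783 - 8064*√17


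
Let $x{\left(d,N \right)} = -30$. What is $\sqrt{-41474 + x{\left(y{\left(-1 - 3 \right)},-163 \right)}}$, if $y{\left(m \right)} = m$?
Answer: $4 i \sqrt{2594} \approx 203.73 i$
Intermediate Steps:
$\sqrt{-41474 + x{\left(y{\left(-1 - 3 \right)},-163 \right)}} = \sqrt{-41474 - 30} = \sqrt{-41504} = 4 i \sqrt{2594}$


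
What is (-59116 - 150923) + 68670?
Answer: -141369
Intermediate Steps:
(-59116 - 150923) + 68670 = -210039 + 68670 = -141369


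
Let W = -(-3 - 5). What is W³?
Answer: 512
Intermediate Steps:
W = 8 (W = -1*(-8) = 8)
W³ = 8³ = 512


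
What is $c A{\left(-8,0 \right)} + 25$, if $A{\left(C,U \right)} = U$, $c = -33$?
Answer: $25$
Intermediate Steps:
$c A{\left(-8,0 \right)} + 25 = \left(-33\right) 0 + 25 = 0 + 25 = 25$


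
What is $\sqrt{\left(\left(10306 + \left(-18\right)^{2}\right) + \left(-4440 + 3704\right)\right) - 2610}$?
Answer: $2 \sqrt{1821} \approx 85.346$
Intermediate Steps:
$\sqrt{\left(\left(10306 + \left(-18\right)^{2}\right) + \left(-4440 + 3704\right)\right) - 2610} = \sqrt{\left(\left(10306 + 324\right) - 736\right) - 2610} = \sqrt{\left(10630 - 736\right) - 2610} = \sqrt{9894 - 2610} = \sqrt{7284} = 2 \sqrt{1821}$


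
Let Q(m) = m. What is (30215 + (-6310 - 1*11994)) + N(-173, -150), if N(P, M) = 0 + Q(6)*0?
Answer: 11911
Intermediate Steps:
N(P, M) = 0 (N(P, M) = 0 + 6*0 = 0 + 0 = 0)
(30215 + (-6310 - 1*11994)) + N(-173, -150) = (30215 + (-6310 - 1*11994)) + 0 = (30215 + (-6310 - 11994)) + 0 = (30215 - 18304) + 0 = 11911 + 0 = 11911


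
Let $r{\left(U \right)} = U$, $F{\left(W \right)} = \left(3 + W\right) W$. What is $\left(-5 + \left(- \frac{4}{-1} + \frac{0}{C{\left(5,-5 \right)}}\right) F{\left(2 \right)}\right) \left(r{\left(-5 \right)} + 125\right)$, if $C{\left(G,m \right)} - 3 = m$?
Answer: $4200$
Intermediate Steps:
$C{\left(G,m \right)} = 3 + m$
$F{\left(W \right)} = W \left(3 + W\right)$
$\left(-5 + \left(- \frac{4}{-1} + \frac{0}{C{\left(5,-5 \right)}}\right) F{\left(2 \right)}\right) \left(r{\left(-5 \right)} + 125\right) = \left(-5 + \left(- \frac{4}{-1} + \frac{0}{3 - 5}\right) 2 \left(3 + 2\right)\right) \left(-5 + 125\right) = \left(-5 + \left(\left(-4\right) \left(-1\right) + \frac{0}{-2}\right) 2 \cdot 5\right) 120 = \left(-5 + \left(4 + 0 \left(- \frac{1}{2}\right)\right) 10\right) 120 = \left(-5 + \left(4 + 0\right) 10\right) 120 = \left(-5 + 4 \cdot 10\right) 120 = \left(-5 + 40\right) 120 = 35 \cdot 120 = 4200$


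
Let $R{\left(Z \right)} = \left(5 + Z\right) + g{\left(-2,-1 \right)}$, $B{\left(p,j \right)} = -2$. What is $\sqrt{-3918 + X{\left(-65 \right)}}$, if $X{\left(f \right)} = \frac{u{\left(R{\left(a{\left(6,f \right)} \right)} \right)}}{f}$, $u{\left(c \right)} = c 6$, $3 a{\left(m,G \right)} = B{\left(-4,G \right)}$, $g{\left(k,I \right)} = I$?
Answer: $\frac{i \sqrt{662194}}{13} \approx 62.596 i$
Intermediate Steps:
$a{\left(m,G \right)} = - \frac{2}{3}$ ($a{\left(m,G \right)} = \frac{1}{3} \left(-2\right) = - \frac{2}{3}$)
$R{\left(Z \right)} = 4 + Z$ ($R{\left(Z \right)} = \left(5 + Z\right) - 1 = 4 + Z$)
$u{\left(c \right)} = 6 c$
$X{\left(f \right)} = \frac{20}{f}$ ($X{\left(f \right)} = \frac{6 \left(4 - \frac{2}{3}\right)}{f} = \frac{6 \cdot \frac{10}{3}}{f} = \frac{20}{f}$)
$\sqrt{-3918 + X{\left(-65 \right)}} = \sqrt{-3918 + \frac{20}{-65}} = \sqrt{-3918 + 20 \left(- \frac{1}{65}\right)} = \sqrt{-3918 - \frac{4}{13}} = \sqrt{- \frac{50938}{13}} = \frac{i \sqrt{662194}}{13}$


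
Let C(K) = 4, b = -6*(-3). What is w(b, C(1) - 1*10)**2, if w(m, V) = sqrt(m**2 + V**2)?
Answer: 360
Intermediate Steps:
b = 18
w(m, V) = sqrt(V**2 + m**2)
w(b, C(1) - 1*10)**2 = (sqrt((4 - 1*10)**2 + 18**2))**2 = (sqrt((4 - 10)**2 + 324))**2 = (sqrt((-6)**2 + 324))**2 = (sqrt(36 + 324))**2 = (sqrt(360))**2 = (6*sqrt(10))**2 = 360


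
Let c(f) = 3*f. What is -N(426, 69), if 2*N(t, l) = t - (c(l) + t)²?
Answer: 400263/2 ≈ 2.0013e+5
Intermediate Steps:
N(t, l) = t/2 - (t + 3*l)²/2 (N(t, l) = (t - (3*l + t)²)/2 = (t - (t + 3*l)²)/2 = t/2 - (t + 3*l)²/2)
-N(426, 69) = -((½)*426 - (426 + 3*69)²/2) = -(213 - (426 + 207)²/2) = -(213 - ½*633²) = -(213 - ½*400689) = -(213 - 400689/2) = -1*(-400263/2) = 400263/2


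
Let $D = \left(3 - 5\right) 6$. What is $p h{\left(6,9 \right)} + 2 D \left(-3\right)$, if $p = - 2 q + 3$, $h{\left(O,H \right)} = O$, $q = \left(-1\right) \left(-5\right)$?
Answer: $30$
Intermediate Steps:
$q = 5$
$p = -7$ ($p = \left(-2\right) 5 + 3 = -10 + 3 = -7$)
$D = -12$ ($D = \left(-2\right) 6 = -12$)
$p h{\left(6,9 \right)} + 2 D \left(-3\right) = \left(-7\right) 6 + 2 \left(-12\right) \left(-3\right) = -42 - -72 = -42 + 72 = 30$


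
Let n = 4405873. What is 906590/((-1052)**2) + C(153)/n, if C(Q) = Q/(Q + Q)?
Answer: 1997160478211/2437998636296 ≈ 0.81918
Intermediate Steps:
C(Q) = 1/2 (C(Q) = Q/((2*Q)) = Q*(1/(2*Q)) = 1/2)
906590/((-1052)**2) + C(153)/n = 906590/((-1052)**2) + (1/2)/4405873 = 906590/1106704 + (1/2)*(1/4405873) = 906590*(1/1106704) + 1/8811746 = 453295/553352 + 1/8811746 = 1997160478211/2437998636296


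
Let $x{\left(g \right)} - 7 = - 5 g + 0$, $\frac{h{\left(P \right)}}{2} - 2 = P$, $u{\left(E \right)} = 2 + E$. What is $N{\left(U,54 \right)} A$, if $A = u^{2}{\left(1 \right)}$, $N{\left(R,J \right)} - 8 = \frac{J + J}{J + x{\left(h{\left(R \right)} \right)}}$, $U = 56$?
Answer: $\frac{12132}{173} \approx 70.127$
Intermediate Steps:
$h{\left(P \right)} = 4 + 2 P$
$x{\left(g \right)} = 7 - 5 g$ ($x{\left(g \right)} = 7 + \left(- 5 g + 0\right) = 7 - 5 g$)
$N{\left(R,J \right)} = 8 + \frac{2 J}{-13 + J - 10 R}$ ($N{\left(R,J \right)} = 8 + \frac{J + J}{J - \left(-7 + 5 \left(4 + 2 R\right)\right)} = 8 + \frac{2 J}{J + \left(7 - \left(20 + 10 R\right)\right)} = 8 + \frac{2 J}{J - \left(13 + 10 R\right)} = 8 + \frac{2 J}{-13 + J - 10 R}$)
$A = 9$ ($A = \left(2 + 1\right)^{2} = 3^{2} = 9$)
$N{\left(U,54 \right)} A = \frac{2 \left(-52 - 2240 + 5 \cdot 54\right)}{-13 + 54 - 560} \cdot 9 = \frac{2 \left(-52 - 2240 + 270\right)}{-13 + 54 - 560} \cdot 9 = 2 \frac{1}{-519} \left(-2022\right) 9 = 2 \left(- \frac{1}{519}\right) \left(-2022\right) 9 = \frac{1348}{173} \cdot 9 = \frac{12132}{173}$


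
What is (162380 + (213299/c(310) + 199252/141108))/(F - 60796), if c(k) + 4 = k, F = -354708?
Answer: -34517514611/87946407648 ≈ -0.39248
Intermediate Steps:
c(k) = -4 + k
(162380 + (213299/c(310) + 199252/141108))/(F - 60796) = (162380 + (213299/(-4 + 310) + 199252/141108))/(-354708 - 60796) = (162380 + (213299/306 + 199252*(1/141108)))/(-415504) = (162380 + (213299*(1/306) + 49813/35277))*(-1/415504) = (162380 + (12547/18 + 49813/35277))*(-1/415504) = (162380 + 147839051/211662)*(-1/415504) = (34517514611/211662)*(-1/415504) = -34517514611/87946407648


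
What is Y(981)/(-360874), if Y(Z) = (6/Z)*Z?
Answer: -3/180437 ≈ -1.6626e-5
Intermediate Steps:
Y(Z) = 6
Y(981)/(-360874) = 6/(-360874) = 6*(-1/360874) = -3/180437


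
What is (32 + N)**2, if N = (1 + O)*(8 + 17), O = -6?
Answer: 8649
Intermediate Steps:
N = -125 (N = (1 - 6)*(8 + 17) = -5*25 = -125)
(32 + N)**2 = (32 - 125)**2 = (-93)**2 = 8649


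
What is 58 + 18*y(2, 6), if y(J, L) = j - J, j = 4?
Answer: 94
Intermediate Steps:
y(J, L) = 4 - J
58 + 18*y(2, 6) = 58 + 18*(4 - 1*2) = 58 + 18*(4 - 2) = 58 + 18*2 = 58 + 36 = 94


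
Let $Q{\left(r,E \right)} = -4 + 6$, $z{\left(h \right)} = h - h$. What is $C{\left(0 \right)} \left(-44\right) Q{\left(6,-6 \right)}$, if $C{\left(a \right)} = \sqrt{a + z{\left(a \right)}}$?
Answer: $0$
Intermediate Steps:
$z{\left(h \right)} = 0$
$Q{\left(r,E \right)} = 2$
$C{\left(a \right)} = \sqrt{a}$ ($C{\left(a \right)} = \sqrt{a + 0} = \sqrt{a}$)
$C{\left(0 \right)} \left(-44\right) Q{\left(6,-6 \right)} = \sqrt{0} \left(-44\right) 2 = 0 \left(-44\right) 2 = 0 \cdot 2 = 0$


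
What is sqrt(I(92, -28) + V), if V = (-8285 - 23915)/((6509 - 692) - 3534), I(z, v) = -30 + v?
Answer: I*sqrt(375813762)/2283 ≈ 8.4914*I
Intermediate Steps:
V = -32200/2283 (V = -32200/(5817 - 3534) = -32200/2283 ≈ -14.104)
sqrt(I(92, -28) + V) = sqrt((-30 - 28) - 32200/2283) = sqrt(-58 - 32200/2283) = sqrt(-164614/2283) = I*sqrt(375813762)/2283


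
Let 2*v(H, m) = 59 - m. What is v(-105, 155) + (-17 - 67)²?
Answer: 7008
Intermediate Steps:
v(H, m) = 59/2 - m/2 (v(H, m) = (59 - m)/2 = 59/2 - m/2)
v(-105, 155) + (-17 - 67)² = (59/2 - ½*155) + (-17 - 67)² = (59/2 - 155/2) + (-84)² = -48 + 7056 = 7008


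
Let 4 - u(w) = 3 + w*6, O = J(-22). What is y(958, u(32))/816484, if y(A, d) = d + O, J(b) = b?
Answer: -213/816484 ≈ -0.00026087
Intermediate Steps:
O = -22
u(w) = 1 - 6*w (u(w) = 4 - (3 + w*6) = 4 - (3 + 6*w) = 4 + (-3 - 6*w) = 1 - 6*w)
y(A, d) = -22 + d (y(A, d) = d - 22 = -22 + d)
y(958, u(32))/816484 = (-22 + (1 - 6*32))/816484 = (-22 + (1 - 192))*(1/816484) = (-22 - 191)*(1/816484) = -213*1/816484 = -213/816484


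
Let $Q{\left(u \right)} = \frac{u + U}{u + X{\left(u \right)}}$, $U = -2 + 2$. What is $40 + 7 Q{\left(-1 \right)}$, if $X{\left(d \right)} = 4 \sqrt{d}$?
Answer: $\frac{687}{17} + \frac{28 i}{17} \approx 40.412 + 1.6471 i$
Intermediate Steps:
$U = 0$
$Q{\left(u \right)} = \frac{u}{u + 4 \sqrt{u}}$ ($Q{\left(u \right)} = \frac{u + 0}{u + 4 \sqrt{u}} = \frac{u}{u + 4 \sqrt{u}}$)
$40 + 7 Q{\left(-1 \right)} = 40 + 7 \left(- \frac{1}{-1 + 4 \sqrt{-1}}\right) = 40 + 7 \left(- \frac{1}{-1 + 4 i}\right) = 40 + 7 \left(- \frac{-1 - 4 i}{17}\right) = 40 - \frac{7 \left(-1 - 4 i\right)}{17}$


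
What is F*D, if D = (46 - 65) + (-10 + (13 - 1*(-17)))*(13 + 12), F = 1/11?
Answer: 481/11 ≈ 43.727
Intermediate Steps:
F = 1/11 ≈ 0.090909
D = 481 (D = -19 + (-10 + (13 + 17))*25 = -19 + (-10 + 30)*25 = -19 + 20*25 = -19 + 500 = 481)
F*D = (1/11)*481 = 481/11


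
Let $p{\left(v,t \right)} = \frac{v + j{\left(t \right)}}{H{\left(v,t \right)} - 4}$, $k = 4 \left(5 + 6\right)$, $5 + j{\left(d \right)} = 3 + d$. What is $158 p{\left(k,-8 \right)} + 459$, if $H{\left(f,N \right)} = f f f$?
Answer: $\frac{9775748}{21295} \approx 459.06$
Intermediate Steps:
$H{\left(f,N \right)} = f^{3}$ ($H{\left(f,N \right)} = f^{2} f = f^{3}$)
$j{\left(d \right)} = -2 + d$ ($j{\left(d \right)} = -5 + \left(3 + d\right) = -2 + d$)
$k = 44$ ($k = 4 \cdot 11 = 44$)
$p{\left(v,t \right)} = \frac{-2 + t + v}{-4 + v^{3}}$ ($p{\left(v,t \right)} = \frac{v + \left(-2 + t\right)}{v^{3} - 4} = \frac{-2 + t + v}{-4 + v^{3}}$)
$158 p{\left(k,-8 \right)} + 459 = 158 \frac{-2 - 8 + 44}{-4 + 44^{3}} + 459 = 158 \frac{1}{-4 + 85184} \cdot 34 + 459 = 158 \cdot \frac{1}{85180} \cdot 34 + 459 = 158 \cdot \frac{17}{42590} + 459 = \frac{1343}{21295} + 459 = \frac{9775748}{21295}$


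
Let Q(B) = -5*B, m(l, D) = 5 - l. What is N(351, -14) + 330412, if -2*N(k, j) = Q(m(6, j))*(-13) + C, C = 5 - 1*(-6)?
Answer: 330439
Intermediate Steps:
C = 11 (C = 5 + 6 = 11)
N(k, j) = 27 (N(k, j) = -(-5*(5 - 1*6)*(-13) + 11)/2 = -(-5*(5 - 6)*(-13) + 11)/2 = -(-5*(-1)*(-13) + 11)/2 = -(5*(-13) + 11)/2 = -(-65 + 11)/2 = -1/2*(-54) = 27)
N(351, -14) + 330412 = 27 + 330412 = 330439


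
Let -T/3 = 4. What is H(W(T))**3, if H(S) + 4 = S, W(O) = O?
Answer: -4096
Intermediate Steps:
T = -12 (T = -3*4 = -12)
H(S) = -4 + S
H(W(T))**3 = (-4 - 12)**3 = (-16)**3 = -4096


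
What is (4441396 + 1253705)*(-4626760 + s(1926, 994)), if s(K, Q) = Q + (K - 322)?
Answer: -26335069630362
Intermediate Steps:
s(K, Q) = -322 + K + Q (s(K, Q) = Q + (-322 + K) = -322 + K + Q)
(4441396 + 1253705)*(-4626760 + s(1926, 994)) = (4441396 + 1253705)*(-4626760 + (-322 + 1926 + 994)) = 5695101*(-4626760 + 2598) = 5695101*(-4624162) = -26335069630362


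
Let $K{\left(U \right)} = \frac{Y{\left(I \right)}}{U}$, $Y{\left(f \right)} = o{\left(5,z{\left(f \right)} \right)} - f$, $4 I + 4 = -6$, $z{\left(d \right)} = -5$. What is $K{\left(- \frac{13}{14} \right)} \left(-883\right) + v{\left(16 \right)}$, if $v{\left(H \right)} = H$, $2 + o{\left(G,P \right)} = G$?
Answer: $\frac{68199}{13} \approx 5246.1$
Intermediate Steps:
$I = - \frac{5}{2}$ ($I = -1 + \frac{1}{4} \left(-6\right) = -1 - \frac{3}{2} = - \frac{5}{2} \approx -2.5$)
$o{\left(G,P \right)} = -2 + G$
$Y{\left(f \right)} = 3 - f$ ($Y{\left(f \right)} = \left(-2 + 5\right) - f = 3 - f$)
$K{\left(U \right)} = \frac{11}{2 U}$ ($K{\left(U \right)} = \frac{3 - - \frac{5}{2}}{U} = \frac{3 + \frac{5}{2}}{U} = \frac{11}{2 U}$)
$K{\left(- \frac{13}{14} \right)} \left(-883\right) + v{\left(16 \right)} = \frac{11}{2 \left(- \frac{13}{14}\right)} \left(-883\right) + 16 = \frac{11}{2} \left(- \frac{14}{13}\right) \left(-883\right) + 16 = \left(- \frac{77}{13}\right) \left(-883\right) + 16 = \frac{67991}{13} + 16 = \frac{68199}{13}$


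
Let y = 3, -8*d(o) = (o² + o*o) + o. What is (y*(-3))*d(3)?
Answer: 189/8 ≈ 23.625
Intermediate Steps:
d(o) = -o²/4 - o/8 (d(o) = -((o² + o*o) + o)/8 = -((o² + o²) + o)/8 = -(2*o² + o)/8 = -(o + 2*o²)/8 = -o²/4 - o/8)
(y*(-3))*d(3) = (3*(-3))*(-⅛*3*(1 + 2*3)) = -(-9)*3*(1 + 6)/8 = -(-9)*3*7/8 = -9*(-21/8) = 189/8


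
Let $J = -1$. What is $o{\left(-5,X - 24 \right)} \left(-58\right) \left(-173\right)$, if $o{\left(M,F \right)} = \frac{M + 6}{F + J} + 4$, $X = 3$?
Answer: $\frac{436479}{11} \approx 39680.0$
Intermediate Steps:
$o{\left(M,F \right)} = 4 + \frac{6 + M}{-1 + F}$ ($o{\left(M,F \right)} = \frac{M + 6}{F - 1} + 4 = \frac{6 + M}{-1 + F} + 4 = 4 + \frac{6 + M}{-1 + F}$)
$o{\left(-5,X - 24 \right)} \left(-58\right) \left(-173\right) = \frac{2 - 5 + 4 \left(3 - 24\right)}{-1 + \left(3 - 24\right)} \left(-58\right) \left(-173\right) = \frac{2 - 5 + 4 \left(-21\right)}{-1 - 21} \left(-58\right) \left(-173\right) = \frac{2 - 5 - 84}{-22} \left(-58\right) \left(-173\right) = \left(- \frac{1}{22}\right) \left(-87\right) \left(-58\right) \left(-173\right) = \frac{87}{22} \left(-58\right) \left(-173\right) = \left(- \frac{2523}{11}\right) \left(-173\right) = \frac{436479}{11}$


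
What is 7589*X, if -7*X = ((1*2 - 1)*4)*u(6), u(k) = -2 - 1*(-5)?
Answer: -91068/7 ≈ -13010.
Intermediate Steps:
u(k) = 3 (u(k) = -2 + 5 = 3)
X = -12/7 (X = -(1*2 - 1)*4*3/7 = -(2 - 1)*4*3/7 = -1*4*3/7 = -4*3/7 = -⅐*12 = -12/7 ≈ -1.7143)
7589*X = 7589*(-12/7) = -91068/7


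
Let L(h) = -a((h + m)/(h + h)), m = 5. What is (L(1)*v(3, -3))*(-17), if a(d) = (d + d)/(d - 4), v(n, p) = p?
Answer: 306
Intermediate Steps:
a(d) = 2*d/(-4 + d) (a(d) = (2*d)/(-4 + d) = 2*d/(-4 + d))
L(h) = -(5 + h)/(h*(-4 + (5 + h)/(2*h))) (L(h) = -2*(h + 5)/(h + h)/(-4 + (h + 5)/(h + h)) = -2*(5 + h)/((2*h))/(-4 + (5 + h)/((2*h))) = -2*(5 + h)*(1/(2*h))/(-4 + (5 + h)*(1/(2*h))) = -2*(5 + h)/(2*h)/(-4 + (5 + h)/(2*h)) = -(5 + h)/(h*(-4 + (5 + h)/(2*h))))
(L(1)*v(3, -3))*(-17) = ((2*(5 + 1)/(-5 + 7*1))*(-3))*(-17) = ((2*6/(-5 + 7))*(-3))*(-17) = ((2*6/2)*(-3))*(-17) = ((2*(1/2)*6)*(-3))*(-17) = (6*(-3))*(-17) = -18*(-17) = 306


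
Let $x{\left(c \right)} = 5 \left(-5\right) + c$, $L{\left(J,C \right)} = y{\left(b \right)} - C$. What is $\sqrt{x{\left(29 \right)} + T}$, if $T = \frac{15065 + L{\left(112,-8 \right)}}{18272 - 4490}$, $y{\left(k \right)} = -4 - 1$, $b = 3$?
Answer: $\frac{\sqrt{241860318}}{6891} \approx 2.2568$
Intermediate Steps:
$y{\left(k \right)} = -5$ ($y{\left(k \right)} = -4 - 1 = -5$)
$L{\left(J,C \right)} = -5 - C$
$x{\left(c \right)} = -25 + c$
$T = \frac{7534}{6891}$ ($T = \frac{15065 - -3}{18272 - 4490} = \frac{15065 + \left(-5 + 8\right)}{13782} = \left(15065 + 3\right) \frac{1}{13782} = 15068 \cdot \frac{1}{13782} = \frac{7534}{6891} \approx 1.0933$)
$\sqrt{x{\left(29 \right)} + T} = \sqrt{\left(-25 + 29\right) + \frac{7534}{6891}} = \sqrt{4 + \frac{7534}{6891}} = \sqrt{\frac{35098}{6891}} = \frac{\sqrt{241860318}}{6891}$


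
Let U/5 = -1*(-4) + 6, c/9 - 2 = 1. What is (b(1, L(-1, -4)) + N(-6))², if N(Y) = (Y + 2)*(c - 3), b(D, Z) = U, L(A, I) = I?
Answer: 2116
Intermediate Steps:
c = 27 (c = 18 + 9*1 = 18 + 9 = 27)
U = 50 (U = 5*(-1*(-4) + 6) = 5*(4 + 6) = 5*10 = 50)
b(D, Z) = 50
N(Y) = 48 + 24*Y (N(Y) = (Y + 2)*(27 - 3) = (2 + Y)*24 = 48 + 24*Y)
(b(1, L(-1, -4)) + N(-6))² = (50 + (48 + 24*(-6)))² = (50 + (48 - 144))² = (50 - 96)² = (-46)² = 2116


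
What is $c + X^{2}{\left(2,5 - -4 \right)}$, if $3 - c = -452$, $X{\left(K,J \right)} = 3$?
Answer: $464$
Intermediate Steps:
$c = 455$ ($c = 3 - -452 = 3 + 452 = 455$)
$c + X^{2}{\left(2,5 - -4 \right)} = 455 + 3^{2} = 455 + 9 = 464$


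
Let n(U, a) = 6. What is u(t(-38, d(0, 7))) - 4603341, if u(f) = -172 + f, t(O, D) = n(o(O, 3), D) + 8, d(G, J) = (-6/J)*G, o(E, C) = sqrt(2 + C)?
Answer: -4603499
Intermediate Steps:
d(G, J) = -6*G/J
t(O, D) = 14 (t(O, D) = 6 + 8 = 14)
u(t(-38, d(0, 7))) - 4603341 = (-172 + 14) - 4603341 = -158 - 4603341 = -4603499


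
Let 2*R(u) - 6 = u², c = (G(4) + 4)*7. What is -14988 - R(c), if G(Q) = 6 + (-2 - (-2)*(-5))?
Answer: -15089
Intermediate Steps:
G(Q) = -6 (G(Q) = 6 + (-2 - 1*10) = 6 + (-2 - 10) = 6 - 12 = -6)
c = -14 (c = (-6 + 4)*7 = -2*7 = -14)
R(u) = 3 + u²/2
-14988 - R(c) = -14988 - (3 + (½)*(-14)²) = -14988 - (3 + (½)*196) = -14988 - (3 + 98) = -14988 - 1*101 = -14988 - 101 = -15089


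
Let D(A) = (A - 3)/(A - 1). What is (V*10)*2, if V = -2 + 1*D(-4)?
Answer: -12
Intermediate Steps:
D(A) = (-3 + A)/(-1 + A)
V = -⅗ (V = -2 + 1*((-3 - 4)/(-1 - 4)) = -2 + 1*(-7/(-5)) = -2 + 1*(-⅕*(-7)) = -2 + 1*(7/5) = -2 + 7/5 = -⅗ ≈ -0.60000)
(V*10)*2 = -⅗*10*2 = -6*2 = -12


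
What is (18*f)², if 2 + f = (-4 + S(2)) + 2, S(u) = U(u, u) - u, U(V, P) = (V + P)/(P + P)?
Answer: 8100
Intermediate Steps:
U(V, P) = (P + V)/(2*P) (U(V, P) = (P + V)/((2*P)) = (P + V)*(1/(2*P)) = (P + V)/(2*P))
S(u) = 1 - u (S(u) = (u + u)/(2*u) - u = (2*u)/(2*u) - u = 1 - u)
f = -5 (f = -2 + ((-4 + (1 - 1*2)) + 2) = -2 + ((-4 + (1 - 2)) + 2) = -2 + ((-4 - 1) + 2) = -2 + (-5 + 2) = -2 - 3 = -5)
(18*f)² = (18*(-5))² = (-90)² = 8100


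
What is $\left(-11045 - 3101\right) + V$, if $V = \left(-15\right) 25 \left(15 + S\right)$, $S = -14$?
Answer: $-14521$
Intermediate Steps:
$V = -375$ ($V = \left(-15\right) 25 \left(15 - 14\right) = \left(-375\right) 1 = -375$)
$\left(-11045 - 3101\right) + V = \left(-11045 - 3101\right) - 375 = -14146 - 375 = -14521$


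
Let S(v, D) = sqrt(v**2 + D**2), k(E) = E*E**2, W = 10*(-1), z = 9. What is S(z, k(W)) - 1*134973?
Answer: -134973 + sqrt(1000081) ≈ -1.3397e+5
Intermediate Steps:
W = -10
k(E) = E**3
S(v, D) = sqrt(D**2 + v**2)
S(z, k(W)) - 1*134973 = sqrt(((-10)**3)**2 + 9**2) - 1*134973 = sqrt((-1000)**2 + 81) - 134973 = sqrt(1000000 + 81) - 134973 = sqrt(1000081) - 134973 = -134973 + sqrt(1000081)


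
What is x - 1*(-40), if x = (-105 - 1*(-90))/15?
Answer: 39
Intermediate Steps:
x = -1 (x = (-105 + 90)*(1/15) = -15*1/15 = -1)
x - 1*(-40) = -1 - 1*(-40) = -1 + 40 = 39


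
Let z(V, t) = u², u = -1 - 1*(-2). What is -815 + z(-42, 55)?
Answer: -814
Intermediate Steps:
u = 1 (u = -1 + 2 = 1)
z(V, t) = 1 (z(V, t) = 1² = 1)
-815 + z(-42, 55) = -815 + 1 = -814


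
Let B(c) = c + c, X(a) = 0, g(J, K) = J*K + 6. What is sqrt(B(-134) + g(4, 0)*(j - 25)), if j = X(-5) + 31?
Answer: 2*I*sqrt(58) ≈ 15.232*I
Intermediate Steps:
g(J, K) = 6 + J*K
j = 31 (j = 0 + 31 = 31)
B(c) = 2*c
sqrt(B(-134) + g(4, 0)*(j - 25)) = sqrt(2*(-134) + (6 + 4*0)*(31 - 25)) = sqrt(-268 + (6 + 0)*6) = sqrt(-268 + 6*6) = sqrt(-268 + 36) = sqrt(-232) = 2*I*sqrt(58)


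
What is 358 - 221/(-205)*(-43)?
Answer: 63887/205 ≈ 311.64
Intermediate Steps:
358 - 221/(-205)*(-43) = 358 - 221*(-1/205)*(-43) = 358 + (221/205)*(-43) = 358 - 9503/205 = 63887/205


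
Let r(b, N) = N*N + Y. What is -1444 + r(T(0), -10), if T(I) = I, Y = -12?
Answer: -1356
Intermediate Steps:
r(b, N) = -12 + N**2 (r(b, N) = N*N - 12 = N**2 - 12 = -12 + N**2)
-1444 + r(T(0), -10) = -1444 + (-12 + (-10)**2) = -1444 + (-12 + 100) = -1444 + 88 = -1356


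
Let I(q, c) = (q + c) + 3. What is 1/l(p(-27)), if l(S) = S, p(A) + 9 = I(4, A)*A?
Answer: 1/531 ≈ 0.0018832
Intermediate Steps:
I(q, c) = 3 + c + q (I(q, c) = (c + q) + 3 = 3 + c + q)
p(A) = -9 + A*(7 + A) (p(A) = -9 + (3 + A + 4)*A = -9 + (7 + A)*A = -9 + A*(7 + A))
1/l(p(-27)) = 1/(-9 - 27*(7 - 27)) = 1/(-9 - 27*(-20)) = 1/(-9 + 540) = 1/531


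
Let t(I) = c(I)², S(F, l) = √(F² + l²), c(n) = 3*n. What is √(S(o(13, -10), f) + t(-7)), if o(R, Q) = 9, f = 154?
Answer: √(441 + √23797) ≈ 24.398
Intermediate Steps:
t(I) = 9*I² (t(I) = (3*I)² = 9*I²)
√(S(o(13, -10), f) + t(-7)) = √(√(9² + 154²) + 9*(-7)²) = √(√(81 + 23716) + 9*49) = √(√23797 + 441) = √(441 + √23797)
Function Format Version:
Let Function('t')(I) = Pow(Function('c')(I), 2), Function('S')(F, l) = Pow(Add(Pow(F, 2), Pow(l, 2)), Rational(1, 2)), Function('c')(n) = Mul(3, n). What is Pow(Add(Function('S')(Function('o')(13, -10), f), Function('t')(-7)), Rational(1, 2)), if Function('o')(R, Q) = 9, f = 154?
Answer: Pow(Add(441, Pow(23797, Rational(1, 2))), Rational(1, 2)) ≈ 24.398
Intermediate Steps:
Function('t')(I) = Mul(9, Pow(I, 2)) (Function('t')(I) = Pow(Mul(3, I), 2) = Mul(9, Pow(I, 2)))
Pow(Add(Function('S')(Function('o')(13, -10), f), Function('t')(-7)), Rational(1, 2)) = Pow(Add(Pow(Add(Pow(9, 2), Pow(154, 2)), Rational(1, 2)), Mul(9, Pow(-7, 2))), Rational(1, 2)) = Pow(Add(Pow(Add(81, 23716), Rational(1, 2)), Mul(9, 49)), Rational(1, 2)) = Pow(Add(Pow(23797, Rational(1, 2)), 441), Rational(1, 2)) = Pow(Add(441, Pow(23797, Rational(1, 2))), Rational(1, 2))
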